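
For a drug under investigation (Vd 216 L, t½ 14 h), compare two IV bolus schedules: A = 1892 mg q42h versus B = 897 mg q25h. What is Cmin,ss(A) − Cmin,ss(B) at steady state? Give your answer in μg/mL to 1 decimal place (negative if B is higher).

Regimen A: f = (1/2)^(42/14) ≈ 0.1250; Cmin,ss = (1892/216)·f/(1−f) ≈ 1.251 μg/mL.
Regimen B: f = (1/2)^(25/14) ≈ 0.2900; Cmin,ss = (897/216)·f/(1−f) ≈ 1.696 μg/mL.
Difference ≈ 1.251 − 1.696 ≈ -0.445 μg/mL.

-0.4 μg/mL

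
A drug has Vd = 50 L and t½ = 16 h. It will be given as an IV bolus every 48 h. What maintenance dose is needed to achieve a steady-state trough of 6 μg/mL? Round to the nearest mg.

τ/t½ = 48/16 ≈ 3, so f = (1/2)^(48/16) ≈ 0.125000.
Cmin,ss = (D/Vd)·f/(1−f), so D = Cmin,ss·Vd·(1−f)/f.
D = 6 × 50 × (1−f)/f ≈ 6 × 50 × 7.00000 ≈ 2100.00 mg.

2100 mg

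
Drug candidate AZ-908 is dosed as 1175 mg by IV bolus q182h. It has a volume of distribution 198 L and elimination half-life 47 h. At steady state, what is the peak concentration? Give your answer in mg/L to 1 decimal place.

k = ln2/t½ = ln2/47 ≈ 0.014748 h⁻¹; fraction remaining f = e^(−kτ) = e^(−0.014748×182) ≈ 0.0683.
Accumulation ratio R = 1/(1 − f) ≈ 1/0.9317 ≈ 1.0733.
Each bolus raises the concentration by D/Vd = 1175/198 ≈ 5.934 mg/L.
Steady-state peak Cmax,ss = C₀·R ≈ 5.934 × 1.0733 ≈ 6.369 mg/L.

6.4 mg/L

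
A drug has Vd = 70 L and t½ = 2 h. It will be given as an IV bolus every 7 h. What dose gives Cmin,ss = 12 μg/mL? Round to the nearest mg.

8664 mg

τ/t½ = 7/2 ≈ 3.5, so f = (1/2)^(7/2) ≈ 0.088388.
Cmin,ss = (D/Vd)·f/(1−f), so D = Cmin,ss·Vd·(1−f)/f.
D = 12 × 70 × (1−f)/f ≈ 12 × 70 × 10.31375 ≈ 8663.55 mg.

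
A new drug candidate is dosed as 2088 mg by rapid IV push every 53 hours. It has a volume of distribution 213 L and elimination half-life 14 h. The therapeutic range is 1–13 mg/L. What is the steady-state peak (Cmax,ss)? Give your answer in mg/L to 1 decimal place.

10.6 mg/L

k = ln2/t½ = ln2/14 ≈ 0.049511 h⁻¹; fraction remaining f = e^(−kτ) = e^(−0.049511×53) ≈ 0.0725.
At steady state, accumulation factor R = 1/(1 − e^(−kτ)) ≈ 1.0782.
Single-dose peak C₀ = D/Vd = 2088/213 ≈ 9.803 mg/L.
Cmax,ss = C₀/(1 − f) ≈ 9.803/0.9275 ≈ 10.569 mg/L.
Peak 10.6 mg/L vs MTC 13 mg/L: below toxic threshold.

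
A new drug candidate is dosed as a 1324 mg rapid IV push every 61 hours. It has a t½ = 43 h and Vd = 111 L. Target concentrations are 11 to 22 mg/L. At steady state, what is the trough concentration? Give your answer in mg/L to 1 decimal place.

7.1 mg/L

Over one 61-h interval, 61/43 ≈ 1.4186 half-lives elapse, leaving f ≈ 0.3741 of each dose.
Single-dose peak C₀ = D/Vd = 1324/111 ≈ 11.928 mg/L.
Steady-state trough Cmin,ss = C₀·f/(1−f) ≈ 11.928 × 0.3741/0.6259 ≈ 7.129 mg/L.
Trough 7.1 mg/L vs MEC 11 mg/L: subtherapeutic.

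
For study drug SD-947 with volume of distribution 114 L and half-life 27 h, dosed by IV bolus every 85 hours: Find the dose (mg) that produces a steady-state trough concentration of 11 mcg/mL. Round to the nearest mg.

9863 mg

τ/t½ = 85/27 ≈ 3.1481, so f = (1/2)^(85/27) ≈ 0.112801.
Cmin,ss = (D/Vd)·f/(1−f), so D = Cmin,ss·Vd·(1−f)/f.
D = 11 × 114 × (1−f)/f ≈ 11 × 114 × 7.86517 ≈ 9862.92 mg.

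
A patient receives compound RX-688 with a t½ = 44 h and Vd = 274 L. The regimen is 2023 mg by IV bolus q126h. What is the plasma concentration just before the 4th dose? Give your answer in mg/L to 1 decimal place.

1.2 mg/L

f = (1/2)^(τ/t½) = (1/2)^(126/44) ≈ 0.1374.
C₀ = D/Vd = 2023/274 ≈ 7.383 mg/L.
Before the 4th dose, 3 doses have been given. Superposition: Cmin = C₀·(f + f² + … + f^3).
≈ 7.383 × (0.1374 + 0.0189 + 0.0026) ≈ 7.383 × 0.1589 ≈ 1.173 mg/L.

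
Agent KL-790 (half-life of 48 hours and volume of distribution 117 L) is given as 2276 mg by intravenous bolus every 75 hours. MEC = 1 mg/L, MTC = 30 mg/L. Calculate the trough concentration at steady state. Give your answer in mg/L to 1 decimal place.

k = ln2/t½ = ln2/48 ≈ 0.014441 h⁻¹; fraction remaining f = e^(−kτ) = e^(−0.014441×75) ≈ 0.3386.
Single-dose peak C₀ = D/Vd = 2276/117 ≈ 19.453 mg/L.
Steady-state trough Cmin,ss = C₀·f/(1−f) ≈ 19.453 × 0.3386/0.6614 ≈ 9.959 mg/L.
Trough 10.0 mg/L vs MEC 1 mg/L: adequate.

10.0 mg/L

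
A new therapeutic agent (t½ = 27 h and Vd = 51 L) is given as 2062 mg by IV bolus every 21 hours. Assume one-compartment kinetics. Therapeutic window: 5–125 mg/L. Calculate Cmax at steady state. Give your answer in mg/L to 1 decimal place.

97.0 mg/L

τ/t½ = 21/27 ≈ 0.77778, so fraction remaining f = (1/2)^(21/27) ≈ 0.5833.
Accumulation ratio R = 1/(1 − f) ≈ 1/0.4167 ≈ 2.3998.
Each bolus raises the concentration by D/Vd = 2062/51 ≈ 40.431 mg/L.
Steady-state peak Cmax,ss = C₀·R ≈ 40.431 × 2.3998 ≈ 97.026 mg/L.
Peak 97.0 mg/L vs MTC 125 mg/L: below toxic threshold.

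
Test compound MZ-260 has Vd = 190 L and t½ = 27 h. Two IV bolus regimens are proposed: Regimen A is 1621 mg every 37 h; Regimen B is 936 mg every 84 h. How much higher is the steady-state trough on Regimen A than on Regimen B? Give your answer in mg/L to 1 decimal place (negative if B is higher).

4.7 mg/L

Regimen A: f = (1/2)^(37/27) ≈ 0.3868; Cmin,ss = (1621/190)·f/(1−f) ≈ 5.382 mg/L.
Regimen B: f = (1/2)^(84/27) ≈ 0.1157; Cmin,ss = (936/190)·f/(1−f) ≈ 0.645 mg/L.
Difference ≈ 5.382 − 0.645 ≈ 4.737 mg/L.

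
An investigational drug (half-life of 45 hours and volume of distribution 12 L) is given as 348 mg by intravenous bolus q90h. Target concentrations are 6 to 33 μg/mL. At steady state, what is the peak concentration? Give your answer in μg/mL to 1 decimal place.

τ = 90 h = 2 half-lives, so f = (1/2)^2 = 0.25.
Accumulation ratio R = 1/(1 − f) = 1/0.75 = 4/3.
Single-dose peak C₀ = D/Vd = 348/12 = 29 μg/mL.
Steady-state peak Cmax,ss = C₀·R = 29 × 4/3 ≈ 38.667 μg/mL.
Peak 38.7 μg/mL vs MTC 33 μg/mL: exceeds toxic threshold.

38.7 μg/mL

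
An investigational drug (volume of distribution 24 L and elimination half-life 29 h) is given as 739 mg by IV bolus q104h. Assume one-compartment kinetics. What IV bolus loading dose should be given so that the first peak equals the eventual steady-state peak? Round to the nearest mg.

f = (1/2)^(104/29) ≈ 0.083261; accumulation ratio R = 1/(1−f) ≈ 1.09082.
Loading dose to hit Cmax,ss on first dose: D_load = D_maint·R ≈ 739 × 1.09082 ≈ 806.12 mg.

806 mg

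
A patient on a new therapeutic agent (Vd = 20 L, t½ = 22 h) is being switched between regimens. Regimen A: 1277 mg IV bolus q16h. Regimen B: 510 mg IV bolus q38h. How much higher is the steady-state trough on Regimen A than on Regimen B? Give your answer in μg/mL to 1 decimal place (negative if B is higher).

86.4 μg/mL

Regimen A: f = (1/2)^(16/22) ≈ 0.6040; Cmin,ss = (1277/20)·f/(1−f) ≈ 97.387 μg/mL.
Regimen B: f = (1/2)^(38/22) ≈ 0.3020; Cmin,ss = (510/20)·f/(1−f) ≈ 11.033 μg/mL.
Difference ≈ 97.387 − 11.033 ≈ 86.354 μg/mL.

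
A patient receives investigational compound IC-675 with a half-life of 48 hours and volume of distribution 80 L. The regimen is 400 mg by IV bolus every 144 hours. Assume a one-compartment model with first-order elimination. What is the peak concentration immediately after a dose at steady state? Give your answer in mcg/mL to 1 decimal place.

5.7 mcg/mL

The dosing interval is 3 half-lives, so f = 2^(−3) = 0.125.
Accumulation ratio R = 1/(1 − f) = 1/0.875 = 8/7.
Single-dose peak C₀ = D/Vd = 400/80 = 5 mcg/mL.
Steady-state peak Cmax,ss = C₀·R = 5 × 8/7 ≈ 5.714 mcg/mL.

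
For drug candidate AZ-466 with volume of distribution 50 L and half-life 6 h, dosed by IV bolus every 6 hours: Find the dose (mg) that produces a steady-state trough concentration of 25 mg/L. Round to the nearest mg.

τ/t½ = 6/6 ≈ 1, so f = (1/2)^(6/6) ≈ 0.500000.
Cmin,ss = (D/Vd)·f/(1−f), so D = Cmin,ss·Vd·(1−f)/f.
D = 25 × 50 × (1−f)/f ≈ 25 × 50 × 1.00000 ≈ 1250.00 mg.

1250 mg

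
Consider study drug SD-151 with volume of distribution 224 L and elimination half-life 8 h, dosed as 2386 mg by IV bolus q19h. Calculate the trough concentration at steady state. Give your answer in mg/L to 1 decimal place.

Over one 19-h interval, 19/8 ≈ 2.375 half-lives elapse, leaving f ≈ 0.1928 of each dose.
Single-dose peak C₀ = D/Vd = 2386/224 ≈ 10.652 mg/L.
Steady-state trough Cmin,ss = C₀·f/(1−f) ≈ 10.652 × 0.1928/0.8072 ≈ 2.544 mg/L.

2.5 mg/L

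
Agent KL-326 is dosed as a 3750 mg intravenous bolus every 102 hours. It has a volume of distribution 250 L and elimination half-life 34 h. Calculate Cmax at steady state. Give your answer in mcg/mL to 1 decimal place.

The dosing interval is 3 half-lives, so f = 2^(−3) = 0.125.
Accumulation ratio R = 1/(1 − f) = 1/0.875 = 8/7.
Single-dose peak C₀ = D/Vd = 3750/250 = 15 mcg/mL.
Steady-state peak Cmax,ss = C₀·R = 15 × 8/7 ≈ 17.143 mcg/mL.

17.1 mcg/mL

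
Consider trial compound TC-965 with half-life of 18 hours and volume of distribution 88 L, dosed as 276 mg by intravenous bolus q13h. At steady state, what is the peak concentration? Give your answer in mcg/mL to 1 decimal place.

Over one 13-h interval, 13/18 ≈ 0.72222 half-lives elapse, leaving f ≈ 0.6062 of each dose.
At steady state, accumulation factor R = 1/(1 − e^(−kτ)) ≈ 2.5394.
Single-dose peak C₀ = D/Vd = 276/88 ≈ 3.136 mcg/mL.
Cmax,ss = C₀/(1 − f) ≈ 3.136/0.3938 ≈ 7.963 mcg/mL.

8.0 mcg/mL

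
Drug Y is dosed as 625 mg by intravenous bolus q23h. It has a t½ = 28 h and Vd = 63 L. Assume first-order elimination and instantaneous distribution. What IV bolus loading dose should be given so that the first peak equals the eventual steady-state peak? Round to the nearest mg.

1440 mg

f = (1/2)^(23/28) ≈ 0.565881; accumulation ratio R = 1/(1−f) ≈ 2.30352.
Loading dose to hit Cmax,ss on first dose: D_load = D_maint·R ≈ 625 × 2.30352 ≈ 1439.70 mg.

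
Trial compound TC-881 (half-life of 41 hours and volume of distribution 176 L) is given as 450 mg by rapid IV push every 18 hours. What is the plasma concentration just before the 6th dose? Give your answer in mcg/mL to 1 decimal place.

f = (1/2)^(τ/t½) = (1/2)^(18/41) ≈ 0.7376.
C₀ = D/Vd = 450/176 ≈ 2.557 mcg/mL.
Before the 6th dose, 5 doses have been given. Superposition: Cmin = C₀·(f + f² + … + f^5).
≈ 2.557 × (0.7376 + 0.5441 + 0.4013 + 0.2960 + 0.2183) ≈ 2.557 × 2.1973 ≈ 5.618 mcg/mL.

5.6 mcg/mL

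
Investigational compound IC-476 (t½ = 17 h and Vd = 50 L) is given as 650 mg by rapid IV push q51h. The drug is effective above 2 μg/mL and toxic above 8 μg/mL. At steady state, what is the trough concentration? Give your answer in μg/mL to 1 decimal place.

The dosing interval is 3 half-lives, so f = 2^(−3) = 0.125.
At steady state, R = 1/(1 − 0.125) = 8/7.
Single-dose peak C₀ = D/Vd = 650/50 = 13 μg/mL.
Steady-state peak Cmax,ss = C₀·R = 13 × 8/7 ≈ 14.857 μg/mL.
Steady-state trough Cmin,ss = Cmax,ss·f ≈ 14.857 × 0.125 ≈ 1.857 μg/mL.
Trough 1.9 μg/mL vs MEC 2 μg/mL: subtherapeutic.

1.9 μg/mL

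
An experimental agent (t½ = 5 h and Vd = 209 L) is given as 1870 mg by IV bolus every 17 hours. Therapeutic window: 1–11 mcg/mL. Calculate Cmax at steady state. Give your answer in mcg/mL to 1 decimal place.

9.9 mcg/mL

τ/t½ = 17/5 ≈ 3.4, so fraction remaining f = (1/2)^(17/5) ≈ 0.0947.
Accumulation ratio R = 1/(1 − f) ≈ 1/0.9053 ≈ 1.1046.
Single-dose peak C₀ = D/Vd = 1870/209 ≈ 8.947 mcg/mL.
Steady-state peak Cmax,ss = C₀·R ≈ 8.947 × 1.1046 ≈ 9.883 mcg/mL.
Peak 9.9 mcg/mL vs MTC 11 mcg/mL: below toxic threshold.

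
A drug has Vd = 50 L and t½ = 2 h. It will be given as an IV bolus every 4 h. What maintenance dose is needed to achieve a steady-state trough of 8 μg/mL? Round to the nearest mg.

1200 mg

τ/t½ = 4/2 ≈ 2, so f = (1/2)^(4/2) ≈ 0.250000.
Cmin,ss = (D/Vd)·f/(1−f), so D = Cmin,ss·Vd·(1−f)/f.
D = 8 × 50 × (1−f)/f ≈ 8 × 50 × 3.00000 ≈ 1200.00 mg.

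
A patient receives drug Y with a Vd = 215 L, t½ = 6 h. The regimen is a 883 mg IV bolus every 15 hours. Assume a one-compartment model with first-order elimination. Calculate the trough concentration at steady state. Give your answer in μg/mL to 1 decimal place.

0.9 μg/mL

τ/t½ = 15/6 ≈ 2.5, so fraction remaining f = (1/2)^(15/6) ≈ 0.1768.
Each bolus raises the concentration by D/Vd = 883/215 ≈ 4.107 μg/mL.
Steady-state trough Cmin,ss = C₀·f/(1−f) ≈ 4.107 × 0.1768/0.8232 ≈ 0.882 μg/mL.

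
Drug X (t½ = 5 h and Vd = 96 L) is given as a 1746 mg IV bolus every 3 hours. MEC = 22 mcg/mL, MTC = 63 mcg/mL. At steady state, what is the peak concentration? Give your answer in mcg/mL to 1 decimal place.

53.5 mcg/mL

Over one 3-h interval, 3/5 ≈ 0.6 half-lives elapse, leaving f ≈ 0.6598 of each dose.
Accumulation ratio R = 1/(1 − f) ≈ 1/0.3402 ≈ 2.9394.
Each bolus raises the concentration by D/Vd = 1746/96 ≈ 18.188 mcg/mL.
Steady-state peak Cmax,ss = C₀·R ≈ 18.188 × 2.9394 ≈ 53.462 mcg/mL.
Peak 53.5 mcg/mL vs MTC 63 mcg/mL: below toxic threshold.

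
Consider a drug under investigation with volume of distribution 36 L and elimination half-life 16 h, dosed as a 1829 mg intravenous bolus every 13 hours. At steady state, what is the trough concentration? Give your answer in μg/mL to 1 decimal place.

k = ln2/t½ = ln2/16 ≈ 0.043322 h⁻¹; fraction remaining f = e^(−kτ) = e^(−0.043322×13) ≈ 0.5694.
Accumulation ratio R = 1/(1 − f) ≈ 1/0.4306 ≈ 2.3223.
Each bolus raises the concentration by D/Vd = 1829/36 ≈ 50.806 μg/mL.
Steady-state peak Cmax,ss = C₀·R ≈ 50.806 × 2.3223 ≈ 117.987 μg/mL.
Steady-state trough Cmin,ss = Cmax,ss·f ≈ 117.987 × 0.5694 ≈ 67.182 μg/mL.

67.2 μg/mL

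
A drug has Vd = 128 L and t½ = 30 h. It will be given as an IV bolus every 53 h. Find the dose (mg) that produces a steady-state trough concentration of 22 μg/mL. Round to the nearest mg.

6766 mg

τ/t½ = 53/30 ≈ 1.7667, so f = (1/2)^(53/30) ≈ 0.293887.
Cmin,ss = (D/Vd)·f/(1−f), so D = Cmin,ss·Vd·(1−f)/f.
D = 22 × 128 × (1−f)/f ≈ 22 × 128 × 2.40267 ≈ 6765.92 mg.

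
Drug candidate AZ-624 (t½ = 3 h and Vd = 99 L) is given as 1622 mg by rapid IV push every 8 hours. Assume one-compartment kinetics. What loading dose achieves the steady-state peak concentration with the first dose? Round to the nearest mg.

1925 mg

f = (1/2)^(8/3) ≈ 0.157490; accumulation ratio R = 1/(1−f) ≈ 1.18693.
Loading dose to hit Cmax,ss on first dose: D_load = D_maint·R ≈ 1622 × 1.18693 ≈ 1925.20 mg.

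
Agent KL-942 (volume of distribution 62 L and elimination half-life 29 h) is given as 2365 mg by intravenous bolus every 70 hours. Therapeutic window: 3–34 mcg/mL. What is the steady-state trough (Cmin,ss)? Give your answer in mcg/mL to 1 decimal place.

τ/t½ = 70/29 ≈ 2.4138, so fraction remaining f = (1/2)^(70/29) ≈ 0.1877.
Accumulation ratio R = 1/(1 − f) ≈ 1/0.8123 ≈ 1.2311.
Single-dose peak C₀ = D/Vd = 2365/62 ≈ 38.145 mcg/mL.
Steady-state peak Cmax,ss = C₀·R ≈ 38.145 × 1.2311 ≈ 46.960 mcg/mL.
One interval later, Cmin,ss = Cmax,ss·e^(−kτ) ≈ 46.960 × 0.1877 ≈ 8.814 mcg/mL.
Trough 8.8 mcg/mL vs MEC 3 mcg/mL: adequate.

8.8 mcg/mL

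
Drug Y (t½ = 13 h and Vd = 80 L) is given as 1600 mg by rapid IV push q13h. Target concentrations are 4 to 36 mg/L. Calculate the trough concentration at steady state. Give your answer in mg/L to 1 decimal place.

20.0 mg/L

τ = 13 h = 1 half-life, so f = (1/2)^1 = 0.5.
Accumulation ratio R = 1/(1 − f) = 1/0.5 = 2/1.
Single-dose peak C₀ = D/Vd = 1600/80 = 20 mg/L.
Steady-state peak Cmax,ss = C₀·R = 20 × 2/1 ≈ 40.000 mg/L.
Steady-state trough Cmin,ss = Cmax,ss·f ≈ 40.000 × 0.5 ≈ 20.000 mg/L.
Trough 20.0 mg/L vs MEC 4 mg/L: adequate.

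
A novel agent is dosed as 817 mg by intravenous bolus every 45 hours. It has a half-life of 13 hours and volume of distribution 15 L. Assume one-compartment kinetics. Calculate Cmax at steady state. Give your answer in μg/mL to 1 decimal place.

k = ln2/t½ = ln2/13 ≈ 0.053319 h⁻¹; fraction remaining f = e^(−kτ) = e^(−0.053319×45) ≈ 0.0908.
Accumulation ratio R = 1/(1 − f) ≈ 1/0.9092 ≈ 1.0999.
Each bolus raises the concentration by D/Vd = 817/15 ≈ 54.467 μg/mL.
Steady-state peak Cmax,ss = C₀·R ≈ 54.467 × 1.0999 ≈ 59.908 μg/mL.

59.9 μg/mL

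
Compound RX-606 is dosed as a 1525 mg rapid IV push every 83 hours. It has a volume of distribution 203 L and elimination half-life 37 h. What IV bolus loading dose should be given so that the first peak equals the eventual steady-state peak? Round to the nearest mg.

f = (1/2)^(83/37) ≈ 0.211211; accumulation ratio R = 1/(1−f) ≈ 1.26777.
Loading dose to hit Cmax,ss on first dose: D_load = D_maint·R ≈ 1525 × 1.26777 ≈ 1933.35 mg.

1933 mg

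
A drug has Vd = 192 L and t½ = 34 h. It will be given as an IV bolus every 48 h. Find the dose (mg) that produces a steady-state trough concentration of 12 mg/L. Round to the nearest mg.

τ/t½ = 48/34 ≈ 1.4118, so f = (1/2)^(48/34) ≈ 0.375852.
Cmin,ss = (D/Vd)·f/(1−f), so D = Cmin,ss·Vd·(1−f)/f.
D = 12 × 192 × (1−f)/f ≈ 12 × 192 × 1.66062 ≈ 3826.07 mg.

3826 mg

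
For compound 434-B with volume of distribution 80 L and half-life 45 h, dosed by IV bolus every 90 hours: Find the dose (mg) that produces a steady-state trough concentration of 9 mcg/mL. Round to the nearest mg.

2160 mg

τ/t½ = 90/45 ≈ 2, so f = (1/2)^(90/45) ≈ 0.250000.
Cmin,ss = (D/Vd)·f/(1−f), so D = Cmin,ss·Vd·(1−f)/f.
D = 9 × 80 × (1−f)/f ≈ 9 × 80 × 3.00000 ≈ 2160.00 mg.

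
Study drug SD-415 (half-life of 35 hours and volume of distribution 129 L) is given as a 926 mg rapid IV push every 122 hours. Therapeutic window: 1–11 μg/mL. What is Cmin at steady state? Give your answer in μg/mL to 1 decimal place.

0.7 μg/mL

τ/t½ = 122/35 ≈ 3.4857, so fraction remaining f = (1/2)^(122/35) ≈ 0.0893.
At steady state, accumulation factor R = 1/(1 − e^(−kτ)) ≈ 1.0981.
Each bolus raises the concentration by D/Vd = 926/129 ≈ 7.178 μg/mL.
Cmax,ss = C₀/(1 − f) ≈ 7.178/0.9107 ≈ 7.882 μg/mL.
Steady-state trough Cmin,ss = Cmax,ss·f ≈ 7.882 × 0.0893 ≈ 0.704 μg/mL.
Trough 0.7 μg/mL vs MEC 1 μg/mL: subtherapeutic.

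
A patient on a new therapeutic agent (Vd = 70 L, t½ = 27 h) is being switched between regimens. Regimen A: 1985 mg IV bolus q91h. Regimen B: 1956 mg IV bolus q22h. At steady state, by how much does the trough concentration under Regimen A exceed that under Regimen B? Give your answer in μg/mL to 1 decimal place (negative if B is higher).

-33.8 μg/mL

Regimen A: f = (1/2)^(91/27) ≈ 0.0967; Cmin,ss = (1985/70)·f/(1−f) ≈ 3.036 μg/mL.
Regimen B: f = (1/2)^(22/27) ≈ 0.5685; Cmin,ss = (1956/70)·f/(1−f) ≈ 36.815 μg/mL.
Difference ≈ 3.036 − 36.815 ≈ -33.779 μg/mL.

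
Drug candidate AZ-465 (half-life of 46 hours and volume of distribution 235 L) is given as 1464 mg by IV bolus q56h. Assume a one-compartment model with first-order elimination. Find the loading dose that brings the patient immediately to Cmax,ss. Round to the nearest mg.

f = (1/2)^(56/46) ≈ 0.430060; accumulation ratio R = 1/(1−f) ≈ 1.75457.
Loading dose to hit Cmax,ss on first dose: D_load = D_maint·R ≈ 1464 × 1.75457 ≈ 2568.69 mg.

2569 mg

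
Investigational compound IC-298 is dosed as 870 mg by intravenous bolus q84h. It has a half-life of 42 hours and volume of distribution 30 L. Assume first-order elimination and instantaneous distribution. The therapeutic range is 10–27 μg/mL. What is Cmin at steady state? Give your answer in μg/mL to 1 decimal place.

9.7 μg/mL

The dosing interval is 2 half-lives, so f = 2^(−2) = 0.25.
At steady state, R = 1/(1 − 0.25) = 4/3.
Single-dose peak C₀ = D/Vd = 870/30 = 29 μg/mL.
Steady-state peak Cmax,ss = C₀·R = 29 × 4/3 ≈ 38.667 μg/mL.
Steady-state trough Cmin,ss = Cmax,ss·f ≈ 38.667 × 0.25 ≈ 9.667 μg/mL.
Trough 9.7 μg/mL vs MEC 10 μg/mL: subtherapeutic.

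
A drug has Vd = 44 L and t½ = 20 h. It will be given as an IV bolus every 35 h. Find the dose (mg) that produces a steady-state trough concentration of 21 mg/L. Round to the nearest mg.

τ/t½ = 35/20 ≈ 1.75, so f = (1/2)^(35/20) ≈ 0.297302.
Cmin,ss = (D/Vd)·f/(1−f), so D = Cmin,ss·Vd·(1−f)/f.
D = 21 × 44 × (1−f)/f ≈ 21 × 44 × 2.36358 ≈ 2183.95 mg.

2184 mg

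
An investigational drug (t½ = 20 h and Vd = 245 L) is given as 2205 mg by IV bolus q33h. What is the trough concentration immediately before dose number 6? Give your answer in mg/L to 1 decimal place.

4.2 mg/L

f = (1/2)^(τ/t½) = (1/2)^(33/20) ≈ 0.3186.
C₀ = D/Vd = 2205/245 ≈ 9.000 mg/L.
Before the 6th dose, 5 doses have been given. Superposition: Cmin = C₀·(f + f² + … + f^5).
≈ 9.000 × (0.3186 + 0.1015 + 0.0323 + 0.0103 + 0.0033) ≈ 9.000 × 0.4660 ≈ 4.194 mg/L.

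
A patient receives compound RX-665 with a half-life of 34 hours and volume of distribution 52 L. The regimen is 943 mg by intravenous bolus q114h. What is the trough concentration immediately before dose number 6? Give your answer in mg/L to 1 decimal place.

2.0 mg/L

f = (1/2)^(τ/t½) = (1/2)^(114/34) ≈ 0.0979.
C₀ = D/Vd = 943/52 ≈ 18.135 mg/L.
Before the 6th dose, 5 doses have been given. Superposition: Cmin = C₀·(f + f² + … + f^5).
≈ 18.135 × (0.0979 + 0.0096 + 0.0009 + 0.0001 + 0.0000) ≈ 18.135 × 0.1085 ≈ 1.968 mg/L.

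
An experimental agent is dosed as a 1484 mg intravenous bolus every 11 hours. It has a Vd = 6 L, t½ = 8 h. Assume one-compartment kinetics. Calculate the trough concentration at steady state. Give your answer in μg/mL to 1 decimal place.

k = ln2/t½ = ln2/8 ≈ 0.086643 h⁻¹; fraction remaining f = e^(−kτ) = e^(−0.086643×11) ≈ 0.3856.
Accumulation ratio R = 1/(1 − f) ≈ 1/0.6144 ≈ 1.6276.
Each bolus raises the concentration by D/Vd = 1484/6 ≈ 247.333 μg/mL.
Cmax,ss = C₀/(1 − f) ≈ 247.333/0.6144 ≈ 402.560 μg/mL.
Steady-state trough Cmin,ss = Cmax,ss·f ≈ 402.560 × 0.3856 ≈ 155.227 μg/mL.

155.2 μg/mL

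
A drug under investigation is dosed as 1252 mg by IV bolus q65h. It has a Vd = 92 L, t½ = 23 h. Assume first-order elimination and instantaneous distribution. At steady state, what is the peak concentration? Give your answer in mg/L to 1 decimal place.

15.8 mg/L

τ/t½ = 65/23 ≈ 2.8261, so fraction remaining f = (1/2)^(65/23) ≈ 0.1410.
At steady state, accumulation factor R = 1/(1 − e^(−kτ)) ≈ 1.1641.
Single-dose peak C₀ = D/Vd = 1252/92 ≈ 13.609 mg/L.
Steady-state peak Cmax,ss = C₀·R ≈ 13.609 × 1.1641 ≈ 15.842 mg/L.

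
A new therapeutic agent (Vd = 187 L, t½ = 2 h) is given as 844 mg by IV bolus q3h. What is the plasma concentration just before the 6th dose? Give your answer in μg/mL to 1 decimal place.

2.5 μg/mL

f = (1/2)^(τ/t½) = (1/2)^(3/2) ≈ 0.3536.
C₀ = D/Vd = 844/187 ≈ 4.513 μg/mL.
Before the 6th dose, 5 doses have been given. Superposition: Cmin = C₀·(f + f² + … + f^5).
≈ 4.513 × (0.3536 + 0.1250 + 0.0442 + 0.0156 + 0.0055) ≈ 4.513 × 0.5439 ≈ 2.455 μg/mL.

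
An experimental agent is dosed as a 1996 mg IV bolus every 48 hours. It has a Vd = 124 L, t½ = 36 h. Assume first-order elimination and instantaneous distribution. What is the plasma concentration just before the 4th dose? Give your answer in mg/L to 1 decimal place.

f = (1/2)^(τ/t½) = (1/2)^(48/36) ≈ 0.3969.
C₀ = D/Vd = 1996/124 ≈ 16.097 mg/L.
Before the 4th dose, 3 doses have been given. Superposition: Cmin = C₀·(f + f² + … + f^3).
≈ 16.097 × (0.3969 + 0.1575 + 0.0625) ≈ 16.097 × 0.6169 ≈ 9.930 mg/L.

9.9 mg/L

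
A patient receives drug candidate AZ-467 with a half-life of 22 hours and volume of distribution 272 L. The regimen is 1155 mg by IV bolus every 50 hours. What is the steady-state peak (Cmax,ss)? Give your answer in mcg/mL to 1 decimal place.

k = ln2/t½ = ln2/22 ≈ 0.031507 h⁻¹; fraction remaining f = e^(−kτ) = e^(−0.031507×50) ≈ 0.2069.
At steady state, accumulation factor R = 1/(1 − e^(−kτ)) ≈ 1.2609.
Single-dose peak C₀ = D/Vd = 1155/272 ≈ 4.246 mcg/mL.
Steady-state peak Cmax,ss = C₀·R ≈ 4.246 × 1.2609 ≈ 5.354 mcg/mL.

5.4 mcg/mL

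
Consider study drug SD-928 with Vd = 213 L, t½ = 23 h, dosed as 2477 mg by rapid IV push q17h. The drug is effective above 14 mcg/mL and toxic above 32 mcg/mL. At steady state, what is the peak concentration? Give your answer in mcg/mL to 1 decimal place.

29.0 mcg/mL

Over one 17-h interval, 17/23 ≈ 0.73913 half-lives elapse, leaving f ≈ 0.5991 of each dose.
Accumulation ratio R = 1/(1 − f) ≈ 1/0.4009 ≈ 2.4944.
Each bolus raises the concentration by D/Vd = 2477/213 ≈ 11.629 mcg/mL.
Cmax,ss = C₀/(1 − f) ≈ 11.629/0.4009 ≈ 29.007 mcg/mL.
Peak 29.0 mcg/mL vs MTC 32 mcg/mL: below toxic threshold.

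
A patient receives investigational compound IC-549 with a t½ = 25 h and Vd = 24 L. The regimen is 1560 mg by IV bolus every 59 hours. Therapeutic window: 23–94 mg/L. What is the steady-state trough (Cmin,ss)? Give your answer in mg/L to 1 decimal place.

k = ln2/t½ = ln2/25 ≈ 0.027726 h⁻¹; fraction remaining f = e^(−kτ) = e^(−0.027726×59) ≈ 0.1948.
Accumulation ratio R = 1/(1 − f) ≈ 1/0.8052 ≈ 1.2419.
Each bolus raises the concentration by D/Vd = 1560/24 ≈ 65.000 mg/L.
Steady-state peak Cmax,ss = C₀·R ≈ 65.000 × 1.2419 ≈ 80.724 mg/L.
One interval later, Cmin,ss = Cmax,ss·e^(−kτ) ≈ 80.724 × 0.1948 ≈ 15.725 mg/L.
Trough 15.7 mg/L vs MEC 23 mg/L: subtherapeutic.

15.7 mg/L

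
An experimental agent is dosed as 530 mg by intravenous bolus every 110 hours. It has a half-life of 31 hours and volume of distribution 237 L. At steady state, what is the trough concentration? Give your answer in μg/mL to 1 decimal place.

k = ln2/t½ = ln2/31 ≈ 0.022360 h⁻¹; fraction remaining f = e^(−kτ) = e^(−0.022360×110) ≈ 0.0855.
Single-dose peak C₀ = D/Vd = 530/237 ≈ 2.236 μg/mL.
Steady-state trough Cmin,ss = C₀·f/(1−f) ≈ 2.236 × 0.0855/0.9145 ≈ 0.209 μg/mL.

0.2 μg/mL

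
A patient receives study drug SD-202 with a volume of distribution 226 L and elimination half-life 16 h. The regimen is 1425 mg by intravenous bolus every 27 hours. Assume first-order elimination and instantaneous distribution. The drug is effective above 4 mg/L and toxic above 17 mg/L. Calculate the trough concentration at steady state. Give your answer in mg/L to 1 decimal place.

2.8 mg/L

Over one 27-h interval, 27/16 ≈ 1.6875 half-lives elapse, leaving f ≈ 0.3105 of each dose.
At steady state, accumulation factor R = 1/(1 − e^(−kτ)) ≈ 1.4503.
Single-dose peak C₀ = D/Vd = 1425/226 ≈ 6.305 mg/L.
Steady-state peak Cmax,ss = C₀·R ≈ 6.305 × 1.4503 ≈ 9.144 mg/L.
One interval later, Cmin,ss = Cmax,ss·e^(−kτ) ≈ 9.144 × 0.3105 ≈ 2.839 mg/L.
Trough 2.8 mg/L vs MEC 4 mg/L: subtherapeutic.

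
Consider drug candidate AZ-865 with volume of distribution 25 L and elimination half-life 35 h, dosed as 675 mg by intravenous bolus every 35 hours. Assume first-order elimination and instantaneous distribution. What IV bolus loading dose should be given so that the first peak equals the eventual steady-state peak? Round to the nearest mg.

1350 mg

f = (1/2)^(35/35) ≈ 0.500000; accumulation ratio R = 1/(1−f) ≈ 2.00000.
Loading dose to hit Cmax,ss on first dose: D_load = D_maint·R ≈ 675 × 2.00000 ≈ 1350.00 mg.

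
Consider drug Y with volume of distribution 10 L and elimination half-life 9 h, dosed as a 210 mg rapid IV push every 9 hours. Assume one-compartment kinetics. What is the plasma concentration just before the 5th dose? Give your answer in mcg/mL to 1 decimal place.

19.7 mcg/mL

f = (1/2)^(τ/t½) = (1/2)^(9/9) ≈ 0.5000.
C₀ = D/Vd = 210/10 ≈ 21.000 mcg/mL.
Before the 5th dose, 4 doses have been given. Superposition: Cmin = C₀·(f + f² + … + f^4).
≈ 21.000 × (0.5000 + 0.2500 + 0.1250 + 0.0625) ≈ 21.000 × 0.9375 ≈ 19.688 mcg/mL.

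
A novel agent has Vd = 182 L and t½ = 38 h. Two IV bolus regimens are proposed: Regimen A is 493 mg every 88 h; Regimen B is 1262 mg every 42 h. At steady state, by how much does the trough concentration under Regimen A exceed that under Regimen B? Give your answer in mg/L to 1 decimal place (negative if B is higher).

Regimen A: f = (1/2)^(88/38) ≈ 0.2009; Cmin,ss = (493/182)·f/(1−f) ≈ 0.681 mg/L.
Regimen B: f = (1/2)^(42/38) ≈ 0.4648; Cmin,ss = (1262/182)·f/(1−f) ≈ 6.022 mg/L.
Difference ≈ 0.681 − 6.022 ≈ -5.341 mg/L.

-5.3 mg/L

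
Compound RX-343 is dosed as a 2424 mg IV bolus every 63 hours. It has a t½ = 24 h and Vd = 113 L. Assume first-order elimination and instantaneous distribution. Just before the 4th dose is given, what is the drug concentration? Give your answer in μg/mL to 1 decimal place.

f = (1/2)^(τ/t½) = (1/2)^(63/24) ≈ 0.1621.
C₀ = D/Vd = 2424/113 ≈ 21.451 μg/mL.
Before the 4th dose, 3 doses have been given. Superposition: Cmin = C₀·(f + f² + … + f^3).
≈ 21.451 × (0.1621 + 0.0263 + 0.0043) ≈ 21.451 × 0.1927 ≈ 4.134 μg/mL.

4.1 μg/mL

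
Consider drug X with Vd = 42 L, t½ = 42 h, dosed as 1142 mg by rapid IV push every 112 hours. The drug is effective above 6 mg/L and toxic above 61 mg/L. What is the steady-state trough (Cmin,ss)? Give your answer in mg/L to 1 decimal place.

Over one 112-h interval, 112/42 ≈ 2.6667 half-lives elapse, leaving f ≈ 0.1575 of each dose.
Single-dose peak C₀ = D/Vd = 1142/42 ≈ 27.190 mg/L.
Steady-state trough Cmin,ss = C₀·f/(1−f) ≈ 27.190 × 0.1575/0.8425 ≈ 5.083 mg/L.
Trough 5.1 mg/L vs MEC 6 mg/L: subtherapeutic.

5.1 mg/L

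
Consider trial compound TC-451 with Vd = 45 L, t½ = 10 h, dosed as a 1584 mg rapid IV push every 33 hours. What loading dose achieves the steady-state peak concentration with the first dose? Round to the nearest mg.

1763 mg

f = (1/2)^(33/10) ≈ 0.101532; accumulation ratio R = 1/(1−f) ≈ 1.11301.
Loading dose to hit Cmax,ss on first dose: D_load = D_maint·R ≈ 1584 × 1.11301 ≈ 1763.01 mg.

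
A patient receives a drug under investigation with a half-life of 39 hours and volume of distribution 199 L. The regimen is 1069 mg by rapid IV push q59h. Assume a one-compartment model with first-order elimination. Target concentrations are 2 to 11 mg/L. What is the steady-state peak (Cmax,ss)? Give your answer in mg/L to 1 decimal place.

8.3 mg/L

τ/t½ = 59/39 ≈ 1.5128, so fraction remaining f = (1/2)^(59/39) ≈ 0.3504.
At steady state, accumulation factor R = 1/(1 − e^(−kτ)) ≈ 1.5394.
Each bolus raises the concentration by D/Vd = 1069/199 ≈ 5.372 mg/L.
Steady-state peak Cmax,ss = C₀·R ≈ 5.372 × 1.5394 ≈ 8.270 mg/L.
Peak 8.3 mg/L vs MTC 11 mg/L: below toxic threshold.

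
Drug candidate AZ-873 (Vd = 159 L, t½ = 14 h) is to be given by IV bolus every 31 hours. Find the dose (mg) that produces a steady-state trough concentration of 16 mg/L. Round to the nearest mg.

9261 mg

τ/t½ = 31/14 ≈ 2.2143, so f = (1/2)^(31/14) ≈ 0.215493.
Cmin,ss = (D/Vd)·f/(1−f), so D = Cmin,ss·Vd·(1−f)/f.
D = 16 × 159 × (1−f)/f ≈ 16 × 159 × 3.64052 ≈ 9261.48 mg.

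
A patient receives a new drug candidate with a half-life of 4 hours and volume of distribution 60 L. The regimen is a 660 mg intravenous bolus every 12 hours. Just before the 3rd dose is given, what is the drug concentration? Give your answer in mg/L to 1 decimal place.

1.5 mg/L

f = (1/2)^(τ/t½) = (1/2)^(12/4) ≈ 0.1250.
C₀ = D/Vd = 660/60 ≈ 11.000 mg/L.
Before the 3rd dose, 2 doses have been given. Superposition: Cmin = C₀·(f + f²).
≈ 11.000 × (0.1250 + 0.0156) ≈ 11.000 × 0.1406 ≈ 1.547 mg/L.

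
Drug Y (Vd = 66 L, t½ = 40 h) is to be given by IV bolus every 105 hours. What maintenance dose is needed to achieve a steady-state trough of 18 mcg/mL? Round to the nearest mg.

τ/t½ = 105/40 ≈ 2.625, so f = (1/2)^(105/40) ≈ 0.162105.
Cmin,ss = (D/Vd)·f/(1−f), so D = Cmin,ss·Vd·(1−f)/f.
D = 18 × 66 × (1−f)/f ≈ 18 × 66 × 5.16884 ≈ 6140.58 mg.

6141 mg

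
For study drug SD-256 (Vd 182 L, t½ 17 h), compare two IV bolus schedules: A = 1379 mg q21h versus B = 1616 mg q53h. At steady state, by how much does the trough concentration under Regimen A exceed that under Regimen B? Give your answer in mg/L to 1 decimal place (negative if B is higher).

Regimen A: f = (1/2)^(21/17) ≈ 0.4248; Cmin,ss = (1379/182)·f/(1−f) ≈ 5.596 mg/L.
Regimen B: f = (1/2)^(53/17) ≈ 0.1152; Cmin,ss = (1616/182)·f/(1−f) ≈ 1.156 mg/L.
Difference ≈ 5.596 − 1.156 ≈ 4.440 mg/L.

4.4 mg/L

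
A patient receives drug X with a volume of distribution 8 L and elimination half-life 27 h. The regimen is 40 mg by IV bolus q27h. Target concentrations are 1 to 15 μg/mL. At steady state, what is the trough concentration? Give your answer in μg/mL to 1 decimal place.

5.0 μg/mL

τ = 27 h = 1 half-life, so f = (1/2)^1 = 0.5.
Accumulation ratio R = 1/(1 − f) = 1/0.5 = 2/1.
Single-dose peak C₀ = D/Vd = 40/8 = 5 μg/mL.
Steady-state peak Cmax,ss = C₀·R = 5 × 2/1 ≈ 10.000 μg/mL.
Steady-state trough Cmin,ss = Cmax,ss·f ≈ 10.000 × 0.5 ≈ 5.000 μg/mL.
Trough 5.0 μg/mL vs MEC 1 μg/mL: adequate.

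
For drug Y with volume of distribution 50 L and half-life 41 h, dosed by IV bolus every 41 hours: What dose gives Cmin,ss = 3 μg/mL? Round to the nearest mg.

150 mg

τ/t½ = 41/41 ≈ 1, so f = (1/2)^(41/41) ≈ 0.500000.
Cmin,ss = (D/Vd)·f/(1−f), so D = Cmin,ss·Vd·(1−f)/f.
D = 3 × 50 × (1−f)/f ≈ 3 × 50 × 1.00000 ≈ 150.00 mg.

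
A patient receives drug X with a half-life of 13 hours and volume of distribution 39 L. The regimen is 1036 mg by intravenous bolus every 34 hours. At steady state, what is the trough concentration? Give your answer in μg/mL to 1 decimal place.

5.2 μg/mL

τ/t½ = 34/13 ≈ 2.6154, so fraction remaining f = (1/2)^(34/13) ≈ 0.1632.
At steady state, accumulation factor R = 1/(1 − e^(−kτ)) ≈ 1.1950.
Each bolus raises the concentration by D/Vd = 1036/39 ≈ 26.564 μg/mL.
Steady-state peak Cmax,ss = C₀·R ≈ 26.564 × 1.1950 ≈ 31.744 μg/mL.
One interval later, Cmin,ss = Cmax,ss·e^(−kτ) ≈ 31.744 × 0.1632 ≈ 5.181 μg/mL.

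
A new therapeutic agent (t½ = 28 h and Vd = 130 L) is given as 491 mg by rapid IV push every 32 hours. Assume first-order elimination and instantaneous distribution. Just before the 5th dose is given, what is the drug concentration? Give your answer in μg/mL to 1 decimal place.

f = (1/2)^(τ/t½) = (1/2)^(32/28) ≈ 0.4529.
C₀ = D/Vd = 491/130 ≈ 3.777 μg/mL.
Before the 5th dose, 4 doses have been given. Superposition: Cmin = C₀·(f + f² + … + f^4).
≈ 3.777 × (0.4529 + 0.2051 + 0.0929 + 0.0421) ≈ 3.777 × 0.7930 ≈ 2.995 μg/mL.

3.0 μg/mL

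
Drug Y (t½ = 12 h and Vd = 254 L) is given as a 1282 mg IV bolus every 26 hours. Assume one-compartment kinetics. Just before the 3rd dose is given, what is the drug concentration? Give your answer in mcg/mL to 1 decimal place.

1.4 mcg/mL

f = (1/2)^(τ/t½) = (1/2)^(26/12) ≈ 0.2227.
C₀ = D/Vd = 1282/254 ≈ 5.047 mcg/mL.
Before the 3rd dose, 2 doses have been given. Superposition: Cmin = C₀·(f + f²).
≈ 5.047 × (0.2227 + 0.0496) ≈ 5.047 × 0.2723 ≈ 1.374 mcg/mL.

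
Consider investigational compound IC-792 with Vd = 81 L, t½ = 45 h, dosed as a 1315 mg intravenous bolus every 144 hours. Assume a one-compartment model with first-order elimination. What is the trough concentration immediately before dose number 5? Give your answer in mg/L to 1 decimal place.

f = (1/2)^(τ/t½) = (1/2)^(144/45) ≈ 0.1088.
C₀ = D/Vd = 1315/81 ≈ 16.235 mg/L.
Before the 5th dose, 4 doses have been given. Superposition: Cmin = C₀·(f + f² + … + f^4).
≈ 16.235 × (0.1088 + 0.0118 + 0.0013 + 0.0001) ≈ 16.235 × 0.1220 ≈ 1.981 mg/L.

2.0 mg/L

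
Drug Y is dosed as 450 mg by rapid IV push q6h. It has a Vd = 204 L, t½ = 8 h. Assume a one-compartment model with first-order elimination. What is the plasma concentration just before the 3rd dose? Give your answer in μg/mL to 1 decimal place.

f = (1/2)^(τ/t½) = (1/2)^(6/8) ≈ 0.5946.
C₀ = D/Vd = 450/204 ≈ 2.206 μg/mL.
Before the 3rd dose, 2 doses have been given. Superposition: Cmin = C₀·(f + f²).
≈ 2.206 × (0.5946 + 0.3535) ≈ 2.206 × 0.9481 ≈ 2.092 μg/mL.

2.1 μg/mL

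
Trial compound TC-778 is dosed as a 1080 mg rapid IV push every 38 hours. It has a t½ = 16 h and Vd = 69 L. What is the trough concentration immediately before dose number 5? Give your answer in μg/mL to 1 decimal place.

3.7 μg/mL

f = (1/2)^(τ/t½) = (1/2)^(38/16) ≈ 0.1928.
C₀ = D/Vd = 1080/69 ≈ 15.652 μg/mL.
Before the 5th dose, 4 doses have been given. Superposition: Cmin = C₀·(f + f² + … + f^4).
≈ 15.652 × (0.1928 + 0.0372 + 0.0072 + 0.0014) ≈ 15.652 × 0.2386 ≈ 3.735 μg/mL.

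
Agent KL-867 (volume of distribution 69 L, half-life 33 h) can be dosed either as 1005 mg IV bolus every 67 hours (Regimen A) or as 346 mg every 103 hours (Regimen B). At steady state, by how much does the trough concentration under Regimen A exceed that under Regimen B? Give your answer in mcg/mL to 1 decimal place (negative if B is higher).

Regimen A: f = (1/2)^(67/33) ≈ 0.2448; Cmin,ss = (1005/69)·f/(1−f) ≈ 4.721 mcg/mL.
Regimen B: f = (1/2)^(103/33) ≈ 0.1149; Cmin,ss = (346/69)·f/(1−f) ≈ 0.651 mcg/mL.
Difference ≈ 4.721 − 0.651 ≈ 4.070 mcg/mL.

4.1 mcg/mL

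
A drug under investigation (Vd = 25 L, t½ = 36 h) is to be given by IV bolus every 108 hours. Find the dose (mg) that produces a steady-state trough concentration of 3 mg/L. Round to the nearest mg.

525 mg

τ/t½ = 108/36 ≈ 3, so f = (1/2)^(108/36) ≈ 0.125000.
Cmin,ss = (D/Vd)·f/(1−f), so D = Cmin,ss·Vd·(1−f)/f.
D = 3 × 25 × (1−f)/f ≈ 3 × 25 × 7.00000 ≈ 525.00 mg.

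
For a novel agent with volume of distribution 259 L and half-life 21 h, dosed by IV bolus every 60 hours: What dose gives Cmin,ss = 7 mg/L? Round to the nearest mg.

11324 mg

τ/t½ = 60/21 ≈ 2.8571, so f = (1/2)^(60/21) ≈ 0.138011.
Cmin,ss = (D/Vd)·f/(1−f), so D = Cmin,ss·Vd·(1−f)/f.
D = 7 × 259 × (1−f)/f ≈ 7 × 259 × 6.24580 ≈ 11323.64 mg.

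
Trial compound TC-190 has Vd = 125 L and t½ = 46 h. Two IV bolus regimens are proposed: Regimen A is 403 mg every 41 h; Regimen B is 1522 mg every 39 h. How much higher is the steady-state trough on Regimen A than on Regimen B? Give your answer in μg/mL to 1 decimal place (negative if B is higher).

Regimen A: f = (1/2)^(41/46) ≈ 0.5391; Cmin,ss = (403/125)·f/(1−f) ≈ 3.771 μg/mL.
Regimen B: f = (1/2)^(39/46) ≈ 0.5556; Cmin,ss = (1522/125)·f/(1−f) ≈ 15.223 μg/mL.
Difference ≈ 3.771 − 15.223 ≈ -11.452 μg/mL.

-11.5 μg/mL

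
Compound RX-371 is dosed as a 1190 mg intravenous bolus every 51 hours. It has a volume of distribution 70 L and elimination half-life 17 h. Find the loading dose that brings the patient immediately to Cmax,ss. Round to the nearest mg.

f = (1/2)^(51/17) ≈ 0.125000; accumulation ratio R = 1/(1−f) ≈ 1.14286.
Loading dose to hit Cmax,ss on first dose: D_load = D_maint·R ≈ 1190 × 1.14286 ≈ 1360.00 mg.

1360 mg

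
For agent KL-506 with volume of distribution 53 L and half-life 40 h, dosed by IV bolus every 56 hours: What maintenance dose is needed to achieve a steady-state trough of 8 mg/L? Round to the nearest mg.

τ/t½ = 56/40 ≈ 1.4, so f = (1/2)^(56/40) ≈ 0.378929.
Cmin,ss = (D/Vd)·f/(1−f), so D = Cmin,ss·Vd·(1−f)/f.
D = 8 × 53 × (1−f)/f ≈ 8 × 53 × 1.63902 ≈ 694.94 mg.

695 mg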